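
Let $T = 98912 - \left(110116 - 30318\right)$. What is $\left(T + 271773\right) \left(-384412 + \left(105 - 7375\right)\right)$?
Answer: $-113935201934$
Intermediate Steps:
$T = 19114$ ($T = 98912 - \left(110116 - 30318\right) = 98912 - 79798 = 19114$)
$\left(T + 271773\right) \left(-384412 + \left(105 - 7375\right)\right) = \left(19114 + 271773\right) \left(-384412 + \left(105 - 7375\right)\right) = 290887 \left(-384412 + \left(105 - 7375\right)\right) = 290887 \left(-384412 - 7270\right) = 290887 \left(-391682\right) = -113935201934$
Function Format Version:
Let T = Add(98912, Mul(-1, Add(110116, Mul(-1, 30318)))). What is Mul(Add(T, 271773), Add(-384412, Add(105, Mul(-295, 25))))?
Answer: -113935201934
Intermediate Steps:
T = 19114 (T = Add(98912, Mul(-1, Add(110116, -30318))) = Add(98912, Mul(-1, 79798)) = Add(98912, -79798) = 19114)
Mul(Add(T, 271773), Add(-384412, Add(105, Mul(-295, 25)))) = Mul(Add(19114, 271773), Add(-384412, Add(105, Mul(-295, 25)))) = Mul(290887, Add(-384412, Add(105, -7375))) = Mul(290887, Add(-384412, -7270)) = Mul(290887, -391682) = -113935201934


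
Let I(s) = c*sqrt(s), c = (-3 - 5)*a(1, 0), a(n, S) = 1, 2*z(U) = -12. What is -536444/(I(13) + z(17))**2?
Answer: -29102087/39601 + 3218664*sqrt(13)/39601 ≈ -441.83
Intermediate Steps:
z(U) = -6 (z(U) = (1/2)*(-12) = -6)
c = -8 (c = (-3 - 5)*1 = -8*1 = -8)
I(s) = -8*sqrt(s)
-536444/(I(13) + z(17))**2 = -536444/(-8*sqrt(13) - 6)**2 = -536444/(-6 - 8*sqrt(13))**2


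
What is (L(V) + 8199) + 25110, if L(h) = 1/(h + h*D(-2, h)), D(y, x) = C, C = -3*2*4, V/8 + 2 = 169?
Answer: 1023518951/30728 ≈ 33309.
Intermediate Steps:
V = 1336 (V = -16 + 8*169 = -16 + 1352 = 1336)
C = -24 (C = -6*4 = -24)
D(y, x) = -24
L(h) = -1/(23*h) (L(h) = 1/(h + h*(-24)) = 1/(h - 24*h) = 1/(-23*h) = -1/(23*h))
(L(V) + 8199) + 25110 = (-1/23/1336 + 8199) + 25110 = (-1/23*1/1336 + 8199) + 25110 = (-1/30728 + 8199) + 25110 = 251938871/30728 + 25110 = 1023518951/30728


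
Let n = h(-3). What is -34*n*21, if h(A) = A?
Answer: 2142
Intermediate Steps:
n = -3
-34*n*21 = -34*(-3)*21 = 102*21 = 2142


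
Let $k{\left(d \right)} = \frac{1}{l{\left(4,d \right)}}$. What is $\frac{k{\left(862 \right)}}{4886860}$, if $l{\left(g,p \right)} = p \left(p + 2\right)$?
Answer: $\frac{1}{3639576948480} \approx 2.7476 \cdot 10^{-13}$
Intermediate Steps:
$l{\left(g,p \right)} = p \left(2 + p\right)$
$k{\left(d \right)} = \frac{1}{d \left(2 + d\right)}$
$\frac{k{\left(862 \right)}}{4886860} = \frac{\frac{1}{862} \frac{1}{2 + 862}}{4886860} = \frac{1}{862 \cdot 864} \cdot \frac{1}{4886860} = \frac{1}{862} \cdot \frac{1}{864} \cdot \frac{1}{4886860} = \frac{1}{744768} \cdot \frac{1}{4886860} = \frac{1}{3639576948480}$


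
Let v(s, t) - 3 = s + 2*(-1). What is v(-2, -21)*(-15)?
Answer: 15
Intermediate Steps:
v(s, t) = 1 + s (v(s, t) = 3 + (s + 2*(-1)) = 3 + (s - 2) = 3 + (-2 + s) = 1 + s)
v(-2, -21)*(-15) = (1 - 2)*(-15) = -1*(-15) = 15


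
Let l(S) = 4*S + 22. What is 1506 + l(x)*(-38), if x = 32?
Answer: -4194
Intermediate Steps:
l(S) = 22 + 4*S
1506 + l(x)*(-38) = 1506 + (22 + 4*32)*(-38) = 1506 + (22 + 128)*(-38) = 1506 + 150*(-38) = 1506 - 5700 = -4194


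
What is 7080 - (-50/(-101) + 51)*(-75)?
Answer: 1105155/101 ≈ 10942.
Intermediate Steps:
7080 - (-50/(-101) + 51)*(-75) = 7080 - (-50*(-1/101) + 51)*(-75) = 7080 - (50/101 + 51)*(-75) = 7080 - 5201*(-75)/101 = 7080 - 1*(-390075/101) = 7080 + 390075/101 = 1105155/101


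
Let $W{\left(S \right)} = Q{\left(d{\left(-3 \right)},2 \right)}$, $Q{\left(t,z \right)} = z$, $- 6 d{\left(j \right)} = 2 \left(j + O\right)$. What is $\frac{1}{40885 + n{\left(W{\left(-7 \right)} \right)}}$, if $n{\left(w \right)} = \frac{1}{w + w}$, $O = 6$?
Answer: $\frac{4}{163541} \approx 2.4459 \cdot 10^{-5}$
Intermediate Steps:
$d{\left(j \right)} = -2 - \frac{j}{3}$ ($d{\left(j \right)} = - \frac{2 \left(j + 6\right)}{6} = - \frac{2 \left(6 + j\right)}{6} = - \frac{12 + 2 j}{6} = -2 - \frac{j}{3}$)
$W{\left(S \right)} = 2$
$n{\left(w \right)} = \frac{1}{2 w}$
$\frac{1}{40885 + n{\left(W{\left(-7 \right)} \right)}} = \frac{1}{40885 + \frac{1}{2 \cdot 2}} = \frac{1}{40885 + \frac{1}{2} \cdot \frac{1}{2}} = \frac{1}{40885 + \frac{1}{4}} = \frac{1}{\frac{163541}{4}} = \frac{4}{163541}$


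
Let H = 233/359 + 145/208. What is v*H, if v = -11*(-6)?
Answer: 3317127/37336 ≈ 88.845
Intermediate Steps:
H = 100519/74672 (H = 233*(1/359) + 145*(1/208) = 233/359 + 145/208 = 100519/74672 ≈ 1.3461)
v = 66
v*H = 66*(100519/74672) = 3317127/37336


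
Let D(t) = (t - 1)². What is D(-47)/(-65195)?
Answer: -2304/65195 ≈ -0.035340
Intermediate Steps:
D(t) = (-1 + t)²
D(-47)/(-65195) = (-1 - 47)²/(-65195) = (-48)²*(-1/65195) = 2304*(-1/65195) = -2304/65195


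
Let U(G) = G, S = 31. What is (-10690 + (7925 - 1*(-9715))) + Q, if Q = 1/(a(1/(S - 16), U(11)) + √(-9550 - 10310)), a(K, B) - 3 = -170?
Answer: 331855383/47749 - 2*I*√4965/47749 ≈ 6950.0 - 0.0029514*I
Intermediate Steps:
a(K, B) = -167 (a(K, B) = 3 - 170 = -167)
Q = 1/(-167 + 2*I*√4965) (Q = 1/(-167 + √(-9550 - 10310)) = 1/(-167 + √(-19860)) = 1/(-167 + 2*I*√4965) ≈ -0.0034975 - 0.0029514*I)
(-10690 + (7925 - 1*(-9715))) + Q = (-10690 + (7925 - 1*(-9715))) + (-167/47749 - 2*I*√4965/47749) = (-10690 + (7925 + 9715)) + (-167/47749 - 2*I*√4965/47749) = (-10690 + 17640) + (-167/47749 - 2*I*√4965/47749) = 6950 + (-167/47749 - 2*I*√4965/47749) = 331855383/47749 - 2*I*√4965/47749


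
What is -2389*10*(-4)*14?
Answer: 1337840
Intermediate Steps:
-2389*10*(-4)*14 = -(-95560)*14 = -2389*(-560) = 1337840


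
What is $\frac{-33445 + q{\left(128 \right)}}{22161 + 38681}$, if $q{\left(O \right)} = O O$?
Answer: $- \frac{17061}{60842} \approx -0.28041$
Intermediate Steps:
$q{\left(O \right)} = O^{2}$
$\frac{-33445 + q{\left(128 \right)}}{22161 + 38681} = \frac{-33445 + 128^{2}}{22161 + 38681} = \frac{-33445 + 16384}{60842} = \left(-17061\right) \frac{1}{60842} = - \frac{17061}{60842}$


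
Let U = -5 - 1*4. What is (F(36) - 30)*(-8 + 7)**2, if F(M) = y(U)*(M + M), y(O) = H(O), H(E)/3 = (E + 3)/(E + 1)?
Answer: 132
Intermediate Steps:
H(E) = 3*(3 + E)/(1 + E) (H(E) = 3*((E + 3)/(E + 1)) = 3*((3 + E)/(1 + E)) = 3*(3 + E)/(1 + E))
U = -9 (U = -5 - 4 = -9)
y(O) = 3*(3 + O)/(1 + O)
F(M) = 9*M/2 (F(M) = (3*(3 - 9)/(1 - 9))*(M + M) = (3*(-6)/(-8))*(2*M) = (3*(-1/8)*(-6))*(2*M) = 9*(2*M)/4 = 9*M/2)
(F(36) - 30)*(-8 + 7)**2 = ((9/2)*36 - 30)*(-8 + 7)**2 = (162 - 30)*(-1)**2 = 132*1 = 132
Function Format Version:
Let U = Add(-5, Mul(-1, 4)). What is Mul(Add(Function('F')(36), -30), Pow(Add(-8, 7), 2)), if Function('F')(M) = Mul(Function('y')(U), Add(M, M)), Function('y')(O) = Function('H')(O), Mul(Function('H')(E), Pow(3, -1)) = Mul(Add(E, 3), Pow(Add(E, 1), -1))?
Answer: 132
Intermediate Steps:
Function('H')(E) = Mul(3, Pow(Add(1, E), -1), Add(3, E)) (Function('H')(E) = Mul(3, Mul(Add(E, 3), Pow(Add(E, 1), -1))) = Mul(3, Mul(Add(3, E), Pow(Add(1, E), -1))) = Mul(3, Mul(Pow(Add(1, E), -1), Add(3, E))) = Mul(3, Pow(Add(1, E), -1), Add(3, E)))
U = -9 (U = Add(-5, -4) = -9)
Function('y')(O) = Mul(3, Pow(Add(1, O), -1), Add(3, O))
Function('F')(M) = Mul(Rational(9, 2), M) (Function('F')(M) = Mul(Mul(3, Pow(Add(1, -9), -1), Add(3, -9)), Add(M, M)) = Mul(Mul(3, Pow(-8, -1), -6), Mul(2, M)) = Mul(Mul(3, Rational(-1, 8), -6), Mul(2, M)) = Mul(Rational(9, 4), Mul(2, M)) = Mul(Rational(9, 2), M))
Mul(Add(Function('F')(36), -30), Pow(Add(-8, 7), 2)) = Mul(Add(Mul(Rational(9, 2), 36), -30), Pow(Add(-8, 7), 2)) = Mul(Add(162, -30), Pow(-1, 2)) = Mul(132, 1) = 132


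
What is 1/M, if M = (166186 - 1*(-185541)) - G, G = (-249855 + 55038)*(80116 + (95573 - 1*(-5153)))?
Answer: 1/35231447641 ≈ 2.8384e-11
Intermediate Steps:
G = -35231095914 (G = -194817*(80116 + (95573 + 5153)) = -194817*(80116 + 100726) = -194817*180842 = -35231095914)
M = 35231447641 (M = (166186 - 1*(-185541)) - 1*(-35231095914) = (166186 + 185541) + 35231095914 = 351727 + 35231095914 = 35231447641)
1/M = 1/35231447641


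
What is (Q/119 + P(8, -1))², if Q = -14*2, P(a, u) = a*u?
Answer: 19600/289 ≈ 67.820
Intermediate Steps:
Q = -28
(Q/119 + P(8, -1))² = (-28/119 + 8*(-1))² = (-28*1/119 - 8)² = (-4/17 - 8)² = (-140/17)² = 19600/289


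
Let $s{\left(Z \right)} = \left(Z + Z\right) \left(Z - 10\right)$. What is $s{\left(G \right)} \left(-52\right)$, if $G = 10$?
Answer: $0$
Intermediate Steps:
$s{\left(Z \right)} = 2 Z \left(-10 + Z\right)$
$s{\left(G \right)} \left(-52\right) = 2 \cdot 10 \left(-10 + 10\right) \left(-52\right) = 2 \cdot 10 \cdot 0 \left(-52\right) = 0 \left(-52\right) = 0$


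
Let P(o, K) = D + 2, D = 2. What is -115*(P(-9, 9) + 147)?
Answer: -17365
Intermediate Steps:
P(o, K) = 4 (P(o, K) = 2 + 2 = 4)
-115*(P(-9, 9) + 147) = -115*(4 + 147) = -115*151 = -17365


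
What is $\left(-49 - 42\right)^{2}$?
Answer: $8281$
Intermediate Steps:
$\left(-49 - 42\right)^{2} = \left(-91\right)^{2} = 8281$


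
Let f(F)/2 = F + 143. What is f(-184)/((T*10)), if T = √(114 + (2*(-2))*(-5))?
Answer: -41*√134/670 ≈ -0.70837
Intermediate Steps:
f(F) = 286 + 2*F (f(F) = 2*(F + 143) = 2*(143 + F) = 286 + 2*F)
T = √134 (T = √(114 - 4*(-5)) = √(114 + 20) = √134 ≈ 11.576)
f(-184)/((T*10)) = (286 + 2*(-184))/((√134*10)) = (286 - 368)/((10*√134)) = -41*√134/670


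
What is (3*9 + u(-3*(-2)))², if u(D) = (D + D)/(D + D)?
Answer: 784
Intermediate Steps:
u(D) = 1 (u(D) = (2*D)/((2*D)) = (2*D)*(1/(2*D)) = 1)
(3*9 + u(-3*(-2)))² = (3*9 + 1)² = (27 + 1)² = 28² = 784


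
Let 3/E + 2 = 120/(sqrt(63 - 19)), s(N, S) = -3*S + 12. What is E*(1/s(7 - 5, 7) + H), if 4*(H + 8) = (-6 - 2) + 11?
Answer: -2915/21336 - 1325*sqrt(11)/3556 ≈ -1.3724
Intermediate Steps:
s(N, S) = 12 - 3*S
H = -29/4 (H = -8 + ((-6 - 2) + 11)/4 = -8 + (-8 + 11)/4 = -8 + (1/4)*3 = -8 + 3/4 = -29/4 ≈ -7.2500)
E = 3/(-2 + 60*sqrt(11)/11) (E = 3/(-2 + 120/(sqrt(63 - 19))) = 3/(-2 + 120/(sqrt(44))) = 3/(-2 + 120/((2*sqrt(11)))) = 3/(-2 + 120*(sqrt(11)/22)) = 3/(-2 + 60*sqrt(11)/11) ≈ 0.18644)
E*(1/s(7 - 5, 7) + H) = (33/1778 + 45*sqrt(11)/889)*(1/(12 - 3*7) - 29/4) = (33/1778 + 45*sqrt(11)/889)*(1/(12 - 21) - 29/4) = (33/1778 + 45*sqrt(11)/889)*(1/(-9) - 29/4) = (33/1778 + 45*sqrt(11)/889)*(-1/9 - 29/4) = (33/1778 + 45*sqrt(11)/889)*(-265/36) = -2915/21336 - 1325*sqrt(11)/3556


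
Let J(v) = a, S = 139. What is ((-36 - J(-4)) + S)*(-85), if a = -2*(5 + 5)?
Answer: -10455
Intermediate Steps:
a = -20 (a = -2*10 = -20)
J(v) = -20
((-36 - J(-4)) + S)*(-85) = ((-36 - 1*(-20)) + 139)*(-85) = ((-36 + 20) + 139)*(-85) = (-16 + 139)*(-85) = 123*(-85) = -10455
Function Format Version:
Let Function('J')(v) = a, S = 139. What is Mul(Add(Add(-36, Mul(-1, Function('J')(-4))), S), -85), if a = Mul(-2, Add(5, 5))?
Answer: -10455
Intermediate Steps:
a = -20 (a = Mul(-2, 10) = -20)
Function('J')(v) = -20
Mul(Add(Add(-36, Mul(-1, Function('J')(-4))), S), -85) = Mul(Add(Add(-36, Mul(-1, -20)), 139), -85) = Mul(Add(Add(-36, 20), 139), -85) = Mul(Add(-16, 139), -85) = Mul(123, -85) = -10455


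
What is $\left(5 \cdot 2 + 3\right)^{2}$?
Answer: $169$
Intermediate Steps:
$\left(5 \cdot 2 + 3\right)^{2} = \left(10 + 3\right)^{2} = 13^{2} = 169$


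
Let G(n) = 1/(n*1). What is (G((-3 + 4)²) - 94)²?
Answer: 8649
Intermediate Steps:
G(n) = 1/n
(G((-3 + 4)²) - 94)² = (1/((-3 + 4)²) - 94)² = (1/(1²) - 94)² = (1/1 - 94)² = (1 - 94)² = (-93)² = 8649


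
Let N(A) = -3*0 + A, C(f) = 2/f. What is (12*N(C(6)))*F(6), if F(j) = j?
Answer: 24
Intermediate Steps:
N(A) = A (N(A) = 0 + A = A)
(12*N(C(6)))*F(6) = (12*(2/6))*6 = (12*(2*(⅙)))*6 = (12*(⅓))*6 = 4*6 = 24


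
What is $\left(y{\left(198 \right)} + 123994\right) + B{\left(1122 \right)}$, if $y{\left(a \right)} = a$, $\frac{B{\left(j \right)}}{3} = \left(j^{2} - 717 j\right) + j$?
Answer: $1490788$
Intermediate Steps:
$B{\left(j \right)} = - 2148 j + 3 j^{2}$ ($B{\left(j \right)} = 3 \left(\left(j^{2} - 717 j\right) + j\right) = 3 \left(j^{2} - 716 j\right) = - 2148 j + 3 j^{2}$)
$\left(y{\left(198 \right)} + 123994\right) + B{\left(1122 \right)} = \left(198 + 123994\right) + 3 \cdot 1122 \left(-716 + 1122\right) = 124192 + 3 \cdot 1122 \cdot 406 = 124192 + 1366596 = 1490788$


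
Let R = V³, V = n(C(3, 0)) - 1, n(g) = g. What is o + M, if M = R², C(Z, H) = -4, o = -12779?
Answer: 2846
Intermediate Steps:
V = -5 (V = -4 - 1 = -5)
R = -125 (R = (-5)³ = -125)
M = 15625 (M = (-125)² = 15625)
o + M = -12779 + 15625 = 2846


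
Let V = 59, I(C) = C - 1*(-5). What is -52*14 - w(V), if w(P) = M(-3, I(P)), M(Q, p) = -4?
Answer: -724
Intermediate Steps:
I(C) = 5 + C (I(C) = C + 5 = 5 + C)
w(P) = -4
-52*14 - w(V) = -52*14 - 1*(-4) = -728 + 4 = -724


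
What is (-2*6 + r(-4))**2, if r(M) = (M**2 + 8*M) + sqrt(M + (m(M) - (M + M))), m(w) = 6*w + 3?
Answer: (28 - I*sqrt(17))**2 ≈ 767.0 - 230.89*I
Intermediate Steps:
m(w) = 3 + 6*w
r(M) = M**2 + sqrt(3 + 5*M) + 8*M (r(M) = (M**2 + 8*M) + sqrt(M + ((3 + 6*M) - (M + M))) = (M**2 + 8*M) + sqrt(M + ((3 + 6*M) - 2*M)) = (M**2 + 8*M) + sqrt(M + (3 + 4*M)) = (M**2 + 8*M) + sqrt(3 + 5*M) = M**2 + sqrt(3 + 5*M) + 8*M)
(-2*6 + r(-4))**2 = (-2*6 + ((-4)**2 + sqrt(3 + 5*(-4)) + 8*(-4)))**2 = (-12 + (16 + sqrt(3 - 20) - 32))**2 = (-12 + (16 + sqrt(-17) - 32))**2 = (-12 + (16 + I*sqrt(17) - 32))**2 = (-12 + (-16 + I*sqrt(17)))**2 = (-28 + I*sqrt(17))**2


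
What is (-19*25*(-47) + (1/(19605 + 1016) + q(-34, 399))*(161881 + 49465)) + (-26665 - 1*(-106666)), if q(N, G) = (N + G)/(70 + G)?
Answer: 2580449887538/9671249 ≈ 2.6682e+5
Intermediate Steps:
q(N, G) = (G + N)/(70 + G)
(-19*25*(-47) + (1/(19605 + 1016) + q(-34, 399))*(161881 + 49465)) + (-26665 - 1*(-106666)) = (-19*25*(-47) + (1/(19605 + 1016) + (399 - 34)/(70 + 399))*(161881 + 49465)) + (-26665 - 1*(-106666)) = (-475*(-47) + (1/20621 + 365/469)*211346) + (-26665 + 106666) = (22325 + (1/20621 + (1/469)*365)*211346) + 80001 = (22325 + (1/20621 + 365/469)*211346) + 80001 = (22325 + (7527134/9671249)*211346) + 80001 = (22325 + 1590829662364/9671249) + 80001 = 1806740296289/9671249 + 80001 = 2580449887538/9671249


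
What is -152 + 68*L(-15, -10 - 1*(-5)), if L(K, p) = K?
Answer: -1172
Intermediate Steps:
-152 + 68*L(-15, -10 - 1*(-5)) = -152 + 68*(-15) = -152 - 1020 = -1172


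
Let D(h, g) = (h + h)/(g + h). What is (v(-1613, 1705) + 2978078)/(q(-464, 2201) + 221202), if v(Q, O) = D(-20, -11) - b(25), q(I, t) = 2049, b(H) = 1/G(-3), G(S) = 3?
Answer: 276961343/20762343 ≈ 13.340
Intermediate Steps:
D(h, g) = 2*h/(g + h) (D(h, g) = (2*h)/(g + h) = 2*h/(g + h))
b(H) = 1/3
v(Q, O) = 89/93 (v(Q, O) = 2*(-20)/(-11 - 20) - 1*1/3 = 2*(-20)/(-31) - 1/3 = 2*(-20)*(-1/31) - 1/3 = 40/31 - 1/3 = 89/93)
(v(-1613, 1705) + 2978078)/(q(-464, 2201) + 221202) = (89/93 + 2978078)/(2049 + 221202) = (276961343/93)/223251 = (276961343/93)*(1/223251) = 276961343/20762343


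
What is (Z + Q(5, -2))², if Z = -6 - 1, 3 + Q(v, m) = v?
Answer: 25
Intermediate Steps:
Q(v, m) = -3 + v
Z = -7
(Z + Q(5, -2))² = (-7 + (-3 + 5))² = (-7 + 2)² = (-5)² = 25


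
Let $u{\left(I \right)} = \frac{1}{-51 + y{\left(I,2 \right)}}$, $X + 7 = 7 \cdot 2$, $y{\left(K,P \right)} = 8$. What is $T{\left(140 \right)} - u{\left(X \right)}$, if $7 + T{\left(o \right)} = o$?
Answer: $\frac{5720}{43} \approx 133.02$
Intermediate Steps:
$T{\left(o \right)} = -7 + o$
$X = 7$ ($X = -7 + 7 \cdot 2 = -7 + 14 = 7$)
$u{\left(I \right)} = - \frac{1}{43}$ ($u{\left(I \right)} = \frac{1}{-51 + 8} = \frac{1}{-43} = - \frac{1}{43}$)
$T{\left(140 \right)} - u{\left(X \right)} = \left(-7 + 140\right) - - \frac{1}{43} = 133 + \frac{1}{43} = \frac{5720}{43}$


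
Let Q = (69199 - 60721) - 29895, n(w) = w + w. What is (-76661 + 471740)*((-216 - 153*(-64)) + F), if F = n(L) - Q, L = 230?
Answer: 12426419787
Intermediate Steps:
n(w) = 2*w
Q = -21417 (Q = 8478 - 29895 = -21417)
F = 21877 (F = 2*230 - 1*(-21417) = 460 + 21417 = 21877)
(-76661 + 471740)*((-216 - 153*(-64)) + F) = (-76661 + 471740)*((-216 - 153*(-64)) + 21877) = 395079*((-216 + 9792) + 21877) = 395079*(9576 + 21877) = 395079*31453 = 12426419787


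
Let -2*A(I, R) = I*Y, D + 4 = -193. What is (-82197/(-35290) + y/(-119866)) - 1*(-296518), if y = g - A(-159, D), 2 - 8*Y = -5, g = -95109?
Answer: 10034443566140741/33840569120 ≈ 2.9652e+5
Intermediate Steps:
Y = 7/8 (Y = ¼ - ⅛*(-5) = ¼ + 5/8 = 7/8 ≈ 0.87500)
D = -197 (D = -4 - 193 = -197)
A(I, R) = -7*I/16 (A(I, R) = -I*7/(2*8) = -7*I/16)
y = -1522857/16 (y = -95109 - (-7)*(-159)/16 = -95109 - 1*1113/16 = -95109 - 1113/16 = -1522857/16 ≈ -95179.)
(-82197/(-35290) + y/(-119866)) - 1*(-296518) = (-82197/(-35290) - 1522857/16/(-119866)) - 1*(-296518) = (-82197*(-1/35290) - 1522857/16*(-1/119866)) + 296518 = (82197/35290 + 1522857/1917856) + 296518 = 105691816581/33840569120 + 296518 = 10034443566140741/33840569120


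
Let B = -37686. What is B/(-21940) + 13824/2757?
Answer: 67866477/10081430 ≈ 6.7318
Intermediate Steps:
B/(-21940) + 13824/2757 = -37686/(-21940) + 13824/2757 = -37686*(-1/21940) + 13824*(1/2757) = 18843/10970 + 4608/919 = 67866477/10081430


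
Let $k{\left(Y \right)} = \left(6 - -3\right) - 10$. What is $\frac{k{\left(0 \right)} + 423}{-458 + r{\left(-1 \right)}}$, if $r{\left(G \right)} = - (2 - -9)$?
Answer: $- \frac{422}{469} \approx -0.89979$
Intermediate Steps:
$r{\left(G \right)} = -11$ ($r{\left(G \right)} = - (2 + 9) = \left(-1\right) 11 = -11$)
$k{\left(Y \right)} = -1$ ($k{\left(Y \right)} = \left(6 + 3\right) - 10 = 9 - 10 = -1$)
$\frac{k{\left(0 \right)} + 423}{-458 + r{\left(-1 \right)}} = \frac{-1 + 423}{-458 - 11} = \frac{422}{-469} = 422 \left(- \frac{1}{469}\right) = - \frac{422}{469}$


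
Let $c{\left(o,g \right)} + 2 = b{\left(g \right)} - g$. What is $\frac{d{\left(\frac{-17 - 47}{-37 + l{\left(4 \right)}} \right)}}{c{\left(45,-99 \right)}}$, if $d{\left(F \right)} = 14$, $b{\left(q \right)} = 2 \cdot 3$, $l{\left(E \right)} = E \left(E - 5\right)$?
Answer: $\frac{14}{103} \approx 0.13592$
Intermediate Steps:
$l{\left(E \right)} = E \left(-5 + E\right)$
$b{\left(q \right)} = 6$
$c{\left(o,g \right)} = 4 - g$ ($c{\left(o,g \right)} = -2 - \left(-6 + g\right) = 4 - g$)
$\frac{d{\left(\frac{-17 - 47}{-37 + l{\left(4 \right)}} \right)}}{c{\left(45,-99 \right)}} = \frac{14}{4 - -99} = \frac{14}{4 + 99} = \frac{14}{103}$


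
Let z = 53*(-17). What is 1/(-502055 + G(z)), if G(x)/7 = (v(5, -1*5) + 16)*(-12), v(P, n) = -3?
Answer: -1/503147 ≈ -1.9875e-6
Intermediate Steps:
z = -901
G(x) = -1092 (G(x) = 7*((-3 + 16)*(-12)) = 7*(13*(-12)) = 7*(-156) = -1092)
1/(-502055 + G(z)) = 1/(-502055 - 1092) = 1/(-503147) = -1/503147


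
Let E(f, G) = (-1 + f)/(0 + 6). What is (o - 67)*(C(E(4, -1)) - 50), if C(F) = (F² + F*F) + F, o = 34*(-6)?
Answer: 13279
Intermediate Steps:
o = -204
E(f, G) = -⅙ + f/6 (E(f, G) = (-1 + f)/6 = (-1 + f)*(⅙) = -⅙ + f/6)
C(F) = F + 2*F² (C(F) = (F² + F²) + F = 2*F² + F = F + 2*F²)
(o - 67)*(C(E(4, -1)) - 50) = (-204 - 67)*((-⅙ + (⅙)*4)*(1 + 2*(-⅙ + (⅙)*4)) - 50) = -271*((-⅙ + ⅔)*(1 + 2*(-⅙ + ⅔)) - 50) = -271*((1 + 2*(½))/2 - 50) = -271*((1 + 1)/2 - 50) = -271*((½)*2 - 50) = -271*(1 - 50) = -271*(-49) = 13279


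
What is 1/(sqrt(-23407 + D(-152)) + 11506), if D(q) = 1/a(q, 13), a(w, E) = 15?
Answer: 86295/993085822 - 2*I*sqrt(82290)/496542911 ≈ 8.6896e-5 - 1.1554e-6*I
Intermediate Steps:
D(q) = 1/15
1/(sqrt(-23407 + D(-152)) + 11506) = 1/(sqrt(-23407 + 1/15) + 11506) = 1/(sqrt(-351104/15) + 11506) = 1/(8*I*sqrt(82290)/15 + 11506) = 1/(11506 + 8*I*sqrt(82290)/15)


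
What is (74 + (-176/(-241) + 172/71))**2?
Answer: 1742827706244/292786321 ≈ 5952.6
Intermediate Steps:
(74 + (-176/(-241) + 172/71))**2 = (74 + (-176*(-1/241) + 172*(1/71)))**2 = (74 + (176/241 + 172/71))**2 = (74 + 53948/17111)**2 = (1320162/17111)**2 = 1742827706244/292786321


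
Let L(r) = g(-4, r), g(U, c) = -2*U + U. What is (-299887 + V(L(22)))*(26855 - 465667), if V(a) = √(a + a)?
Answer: 131594014244 - 877624*√2 ≈ 1.3159e+11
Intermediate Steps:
g(U, c) = -U
L(r) = 4 (L(r) = -1*(-4) = 4)
V(a) = √2*√a (V(a) = √(2*a) = √2*√a)
(-299887 + V(L(22)))*(26855 - 465667) = (-299887 + √2*√4)*(26855 - 465667) = (-299887 + √2*2)*(-438812) = (-299887 + 2*√2)*(-438812) = 131594014244 - 877624*√2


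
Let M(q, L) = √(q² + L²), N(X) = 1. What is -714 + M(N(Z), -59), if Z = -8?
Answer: -714 + √3482 ≈ -654.99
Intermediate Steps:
M(q, L) = √(L² + q²)
-714 + M(N(Z), -59) = -714 + √((-59)² + 1²) = -714 + √(3481 + 1) = -714 + √3482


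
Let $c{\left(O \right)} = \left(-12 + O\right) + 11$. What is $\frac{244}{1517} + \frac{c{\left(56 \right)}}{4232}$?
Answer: $\frac{1116043}{6419944} \approx 0.17384$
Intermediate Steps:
$c{\left(O \right)} = -1 + O$
$\frac{244}{1517} + \frac{c{\left(56 \right)}}{4232} = \frac{244}{1517} + \frac{-1 + 56}{4232} = 244 \cdot \frac{1}{1517} + 55 \cdot \frac{1}{4232} = \frac{244}{1517} + \frac{55}{4232} = \frac{1116043}{6419944}$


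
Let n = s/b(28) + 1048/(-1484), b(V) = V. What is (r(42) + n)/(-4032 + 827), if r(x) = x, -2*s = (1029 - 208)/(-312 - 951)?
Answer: -154836793/12014211720 ≈ -0.012888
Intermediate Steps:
s = 821/2526 (s = -(1029 - 208)/(2*(-312 - 951)) = -821/(2*(-1263)) = -821*(-1)/(2*1263) = -½*(-821/1263) = 821/2526 ≈ 0.32502)
n = -2603735/3748584 (n = (821/2526)/28 + 1048/(-1484) = (821/2526)*(1/28) + 1048*(-1/1484) = 821/70728 - 262/371 = -2603735/3748584 ≈ -0.69459)
(r(42) + n)/(-4032 + 827) = (42 - 2603735/3748584)/(-4032 + 827) = (154836793/3748584)/(-3205) = (154836793/3748584)*(-1/3205) = -154836793/12014211720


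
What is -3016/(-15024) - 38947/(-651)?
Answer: 24462631/407526 ≈ 60.027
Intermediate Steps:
-3016/(-15024) - 38947/(-651) = -3016*(-1/15024) - 38947*(-1/651) = 377/1878 + 38947/651 = 24462631/407526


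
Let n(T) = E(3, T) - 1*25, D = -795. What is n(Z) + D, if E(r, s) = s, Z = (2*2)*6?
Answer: -796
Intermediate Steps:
Z = 24 (Z = 4*6 = 24)
n(T) = -25 + T (n(T) = T - 1*25 = T - 25 = -25 + T)
n(Z) + D = (-25 + 24) - 795 = -1 - 795 = -796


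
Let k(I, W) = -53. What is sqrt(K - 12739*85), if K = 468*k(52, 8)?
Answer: I*sqrt(1107619) ≈ 1052.4*I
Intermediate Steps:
K = -24804 (K = 468*(-53) = -24804)
sqrt(K - 12739*85) = sqrt(-24804 - 12739*85) = sqrt(-24804 - 1082815) = sqrt(-1107619) = I*sqrt(1107619)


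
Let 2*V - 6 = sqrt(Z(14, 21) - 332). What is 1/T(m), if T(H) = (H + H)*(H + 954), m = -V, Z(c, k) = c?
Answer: I/(3*(-1955*I + 316*sqrt(318))) ≈ -1.8317e-5 + 5.2798e-5*I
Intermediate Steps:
V = 3 + I*sqrt(318)/2 (V = 3 + sqrt(14 - 332)/2 = 3 + sqrt(-318)/2 = 3 + (I*sqrt(318))/2 = 3 + I*sqrt(318)/2 ≈ 3.0 + 8.9163*I)
m = -3 - I*sqrt(318)/2 (m = -(3 + I*sqrt(318)/2) = -3 - I*sqrt(318)/2 ≈ -3.0 - 8.9163*I)
T(H) = 2*H*(954 + H) (T(H) = (2*H)*(954 + H) = 2*H*(954 + H))
1/T(m) = 1/(2*(-3 - I*sqrt(318)/2)*(954 + (-3 - I*sqrt(318)/2))) = 1/(2*(-3 - I*sqrt(318)/2)*(951 - I*sqrt(318)/2))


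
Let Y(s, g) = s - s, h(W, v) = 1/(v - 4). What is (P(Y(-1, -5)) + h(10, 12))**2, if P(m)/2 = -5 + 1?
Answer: 3969/64 ≈ 62.016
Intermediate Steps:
h(W, v) = 1/(-4 + v)
Y(s, g) = 0
P(m) = -8 (P(m) = 2*(-5 + 1) = 2*(-4) = -8)
(P(Y(-1, -5)) + h(10, 12))**2 = (-8 + 1/(-4 + 12))**2 = (-8 + 1/8)**2 = (-63/8)**2 = 3969/64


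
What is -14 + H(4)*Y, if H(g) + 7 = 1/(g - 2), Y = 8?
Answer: -66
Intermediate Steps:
H(g) = -7 + 1/(-2 + g) (H(g) = -7 + 1/(g - 2) = -7 + 1/(-2 + g))
-14 + H(4)*Y = -14 + ((15 - 7*4)/(-2 + 4))*8 = -14 + ((15 - 28)/2)*8 = -14 + ((1/2)*(-13))*8 = -14 - 13/2*8 = -14 - 52 = -66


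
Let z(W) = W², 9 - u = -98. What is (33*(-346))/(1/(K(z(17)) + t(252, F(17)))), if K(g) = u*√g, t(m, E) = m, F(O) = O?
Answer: -23646678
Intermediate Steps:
u = 107 (u = 9 - 1*(-98) = 9 + 98 = 107)
K(g) = 107*√g
(33*(-346))/(1/(K(z(17)) + t(252, F(17)))) = (33*(-346))/(1/(107*√(17²) + 252)) = -11418/(1/(107*√289 + 252)) = -11418/(1/(107*17 + 252)) = -11418/(1/(1819 + 252)) = -11418/(1/2071) = -11418/1/2071 = -11418*2071 = -23646678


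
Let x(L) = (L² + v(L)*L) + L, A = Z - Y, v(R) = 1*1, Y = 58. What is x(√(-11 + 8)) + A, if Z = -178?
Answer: -239 + 2*I*√3 ≈ -239.0 + 3.4641*I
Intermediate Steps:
v(R) = 1
A = -236 (A = -178 - 1*58 = -178 - 58 = -236)
x(L) = L² + 2*L (x(L) = (L² + 1*L) + L = (L² + L) + L = (L + L²) + L = L² + 2*L)
x(√(-11 + 8)) + A = √(-11 + 8)*(2 + √(-11 + 8)) - 236 = √(-3)*(2 + √(-3)) - 236 = (I*√3)*(2 + I*√3) - 236 = I*√3*(2 + I*√3) - 236 = -236 + I*√3*(2 + I*√3)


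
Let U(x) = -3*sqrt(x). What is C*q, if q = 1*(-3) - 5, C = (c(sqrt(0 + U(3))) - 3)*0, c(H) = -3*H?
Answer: 0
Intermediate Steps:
C = 0 (C = (-3*sqrt(0 - 3*sqrt(3)) - 3)*0 = (-3*I*3**(3/4) - 3)*0 = (-3 - 3*I*3**(3/4))*0 = 0)
q = -8 (q = -3 - 5 = -8)
C*q = 0*(-8) = 0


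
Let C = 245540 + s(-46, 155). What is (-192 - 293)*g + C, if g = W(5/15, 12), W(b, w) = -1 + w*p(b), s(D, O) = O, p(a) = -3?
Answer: 263640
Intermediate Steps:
W(b, w) = -1 - 3*w (W(b, w) = -1 + w*(-3) = -1 - 3*w)
g = -37 (g = -1 - 3*12 = -1 - 36 = -37)
C = 245695 (C = 245540 + 155 = 245695)
(-192 - 293)*g + C = (-192 - 293)*(-37) + 245695 = -485*(-37) + 245695 = 17945 + 245695 = 263640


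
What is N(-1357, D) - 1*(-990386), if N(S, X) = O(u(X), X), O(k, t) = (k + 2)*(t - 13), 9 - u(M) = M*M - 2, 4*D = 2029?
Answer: -8075198737/64 ≈ -1.2617e+8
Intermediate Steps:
D = 2029/4 (D = (¼)*2029 = 2029/4 ≈ 507.25)
u(M) = 11 - M² (u(M) = 9 - (M*M - 2) = 9 - (M² - 2) = 9 - (-2 + M²) = 9 + (2 - M²) = 11 - M²)
O(k, t) = (-13 + t)*(2 + k) (O(k, t) = (2 + k)*(-13 + t) = (-13 + t)*(2 + k))
N(S, X) = -169 + 2*X + 13*X² + X*(11 - X²) (N(S, X) = -26 - 13*(11 - X²) + 2*X + (11 - X²)*X = -26 + (-143 + 13*X²) + 2*X + X*(11 - X²) = -169 + 2*X + 13*X² + X*(11 - X²))
N(-1357, D) - 1*(-990386) = (-169 - (2029/4)³ + 13*(2029/4) + 13*(2029/4)²) - 1*(-990386) = (-169 - 1*8353070389/64 + 26377/4 + 13*(4116841/16)) + 990386 = (-169 - 8353070389/64 + 26377/4 + 53518933/16) + 990386 = -8138583441/64 + 990386 = -8075198737/64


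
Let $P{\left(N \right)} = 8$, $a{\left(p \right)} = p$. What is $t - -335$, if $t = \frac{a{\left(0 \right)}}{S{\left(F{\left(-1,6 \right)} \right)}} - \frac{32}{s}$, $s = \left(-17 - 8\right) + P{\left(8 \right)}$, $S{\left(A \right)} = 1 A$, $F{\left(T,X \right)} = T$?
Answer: $\frac{5727}{17} \approx 336.88$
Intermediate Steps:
$S{\left(A \right)} = A$
$s = -17$ ($s = \left(-17 - 8\right) + 8 = -25 + 8 = -17$)
$t = \frac{32}{17}$ ($t = \frac{0}{-1} - \frac{32}{-17} = 0 \left(-1\right) - - \frac{32}{17} = 0 + \frac{32}{17} = \frac{32}{17} \approx 1.8824$)
$t - -335 = \frac{32}{17} - -335 = \frac{32}{17} + 335 = \frac{5727}{17}$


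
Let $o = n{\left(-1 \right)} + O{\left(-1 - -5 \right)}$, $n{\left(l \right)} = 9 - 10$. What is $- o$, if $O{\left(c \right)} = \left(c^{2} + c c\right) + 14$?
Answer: $-45$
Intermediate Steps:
$O{\left(c \right)} = 14 + 2 c^{2}$ ($O{\left(c \right)} = \left(c^{2} + c^{2}\right) + 14 = 2 c^{2} + 14 = 14 + 2 c^{2}$)
$n{\left(l \right)} = -1$ ($n{\left(l \right)} = 9 - 10 = -1$)
$o = 45$ ($o = -1 + \left(14 + 2 \left(-1 - -5\right)^{2}\right) = -1 + \left(14 + 2 \left(-1 + 5\right)^{2}\right) = -1 + \left(14 + 2 \cdot 4^{2}\right) = -1 + \left(14 + 2 \cdot 16\right) = -1 + \left(14 + 32\right) = -1 + 46 = 45$)
$- o = \left(-1\right) 45 = -45$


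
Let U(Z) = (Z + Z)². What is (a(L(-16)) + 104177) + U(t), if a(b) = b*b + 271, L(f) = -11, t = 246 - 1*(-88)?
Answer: 550793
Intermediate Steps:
t = 334 (t = 246 + 88 = 334)
U(Z) = 4*Z² (U(Z) = (2*Z)² = 4*Z²)
a(b) = 271 + b² (a(b) = b² + 271 = 271 + b²)
(a(L(-16)) + 104177) + U(t) = ((271 + (-11)²) + 104177) + 4*334² = ((271 + 121) + 104177) + 4*111556 = (392 + 104177) + 446224 = 104569 + 446224 = 550793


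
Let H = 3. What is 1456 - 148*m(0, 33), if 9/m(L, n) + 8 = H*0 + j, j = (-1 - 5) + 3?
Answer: 17348/11 ≈ 1577.1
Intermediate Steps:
j = -3 (j = -6 + 3 = -3)
m(L, n) = -9/11 (m(L, n) = 9/(-8 + (3*0 - 3)) = 9/(-8 + (0 - 3)) = 9/(-8 - 3) = 9/(-11) = 9*(-1/11) = -9/11)
1456 - 148*m(0, 33) = 1456 - 148*(-9/11) = 1456 + 1332/11 = 17348/11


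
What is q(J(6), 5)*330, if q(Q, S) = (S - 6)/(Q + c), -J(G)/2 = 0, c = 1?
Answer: -330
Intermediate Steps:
J(G) = 0 (J(G) = -2*0 = 0)
q(Q, S) = (-6 + S)/(1 + Q) (q(Q, S) = (S - 6)/(Q + 1) = (-6 + S)/(1 + Q))
q(J(6), 5)*330 = ((-6 + 5)/(1 + 0))*330 = (-1/1)*330 = (1*(-1))*330 = -1*330 = -330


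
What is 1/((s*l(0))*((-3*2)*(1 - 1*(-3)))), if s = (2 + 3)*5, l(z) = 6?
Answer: -1/3600 ≈ -0.00027778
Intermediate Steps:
s = 25 (s = 5*5 = 25)
1/((s*l(0))*((-3*2)*(1 - 1*(-3)))) = 1/((25*6)*((-3*2)*(1 - 1*(-3)))) = 1/(150*(-6*(1 + 3))) = 1/(150*(-6*4)) = 1/(150*(-24)) = 1/(-3600) = -1/3600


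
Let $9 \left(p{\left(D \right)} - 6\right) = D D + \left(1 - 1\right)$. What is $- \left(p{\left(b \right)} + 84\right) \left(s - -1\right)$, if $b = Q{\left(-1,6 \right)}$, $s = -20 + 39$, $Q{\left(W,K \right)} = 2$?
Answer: $- \frac{16280}{9} \approx -1808.9$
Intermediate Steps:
$s = 19$
$b = 2$
$p{\left(D \right)} = 6 + \frac{D^{2}}{9}$ ($p{\left(D \right)} = 6 + \frac{D D + \left(1 - 1\right)}{9} = 6 + \frac{D^{2} + \left(1 - 1\right)}{9} = 6 + \frac{D^{2} + 0}{9} = 6 + \frac{D^{2}}{9}$)
$- \left(p{\left(b \right)} + 84\right) \left(s - -1\right) = - \left(\left(6 + \frac{2^{2}}{9}\right) + 84\right) \left(19 - -1\right) = - \left(\left(6 + \frac{1}{9} \cdot 4\right) + 84\right) \left(19 + 1\right) = - \left(\left(6 + \frac{4}{9}\right) + 84\right) 20 = - \left(\frac{58}{9} + 84\right) 20 = - \frac{814 \cdot 20}{9} = \left(-1\right) \frac{16280}{9} = - \frac{16280}{9}$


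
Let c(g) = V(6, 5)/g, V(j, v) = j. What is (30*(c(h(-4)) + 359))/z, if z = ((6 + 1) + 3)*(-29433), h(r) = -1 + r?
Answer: -1789/49055 ≈ -0.036469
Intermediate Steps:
c(g) = 6/g
z = -294330 (z = (7 + 3)*(-29433) = 10*(-29433) = -294330)
(30*(c(h(-4)) + 359))/z = (30*(6/(-1 - 4) + 359))/(-294330) = (30*(6/(-5) + 359))*(-1/294330) = (30*(6*(-1/5) + 359))*(-1/294330) = (30*(-6/5 + 359))*(-1/294330) = (30*(1789/5))*(-1/294330) = 10734*(-1/294330) = -1789/49055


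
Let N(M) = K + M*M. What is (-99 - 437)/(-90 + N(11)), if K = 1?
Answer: -67/4 ≈ -16.750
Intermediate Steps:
N(M) = 1 + M² (N(M) = 1 + M*M = 1 + M²)
(-99 - 437)/(-90 + N(11)) = (-99 - 437)/(-90 + (1 + 11²)) = -536/(-90 + (1 + 121)) = -536/(-90 + 122) = -536/32 = -536*1/32 = -67/4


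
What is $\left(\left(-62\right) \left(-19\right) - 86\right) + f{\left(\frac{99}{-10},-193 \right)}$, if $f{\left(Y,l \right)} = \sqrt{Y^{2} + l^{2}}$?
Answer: $1092 + \frac{\sqrt{3734701}}{10} \approx 1285.3$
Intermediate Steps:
$\left(\left(-62\right) \left(-19\right) - 86\right) + f{\left(\frac{99}{-10},-193 \right)} = \left(\left(-62\right) \left(-19\right) - 86\right) + \sqrt{\left(\frac{99}{-10}\right)^{2} + \left(-193\right)^{2}} = \left(1178 - 86\right) + \sqrt{\left(99 \left(- \frac{1}{10}\right)\right)^{2} + 37249} = 1092 + \sqrt{\left(- \frac{99}{10}\right)^{2} + 37249} = 1092 + \sqrt{\frac{9801}{100} + 37249} = 1092 + \sqrt{\frac{3734701}{100}} = 1092 + \frac{\sqrt{3734701}}{10}$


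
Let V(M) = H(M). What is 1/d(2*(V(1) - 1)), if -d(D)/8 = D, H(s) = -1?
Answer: 1/32 ≈ 0.031250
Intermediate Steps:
V(M) = -1
d(D) = -8*D
1/d(2*(V(1) - 1)) = 1/(-16*(-1 - 1)) = 1/(-16*(-2)) = 1/(-8*(-4)) = 1/32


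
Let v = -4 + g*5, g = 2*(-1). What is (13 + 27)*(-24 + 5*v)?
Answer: -3760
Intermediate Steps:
g = -2
v = -14 (v = -4 - 2*5 = -4 - 10 = -14)
(13 + 27)*(-24 + 5*v) = (13 + 27)*(-24 + 5*(-14)) = 40*(-24 - 70) = 40*(-94) = -3760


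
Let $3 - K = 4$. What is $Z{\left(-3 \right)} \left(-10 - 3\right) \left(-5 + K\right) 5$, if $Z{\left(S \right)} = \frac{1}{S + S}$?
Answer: $-65$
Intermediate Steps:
$K = -1$ ($K = 3 - 4 = -1$)
$Z{\left(S \right)} = \frac{1}{2 S}$
$Z{\left(-3 \right)} \left(-10 - 3\right) \left(-5 + K\right) 5 = \frac{1}{2 \left(-3\right)} \left(-10 - 3\right) \left(-5 - 1\right) 5 = \frac{1}{2} \left(- \frac{1}{3}\right) \left(\left(-13\right) \left(-6\right)\right) 5 = \left(- \frac{1}{6}\right) 78 \cdot 5 = \left(-13\right) 5 = -65$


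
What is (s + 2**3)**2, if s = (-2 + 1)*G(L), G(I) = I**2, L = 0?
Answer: 64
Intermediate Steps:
s = 0 (s = (-2 + 1)*0**2 = -1*0 = 0)
(s + 2**3)**2 = (0 + 2**3)**2 = (0 + 8)**2 = 8**2 = 64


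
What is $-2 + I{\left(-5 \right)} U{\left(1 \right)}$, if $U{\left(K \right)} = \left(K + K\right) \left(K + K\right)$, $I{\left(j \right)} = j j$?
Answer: $98$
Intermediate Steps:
$I{\left(j \right)} = j^{2}$
$U{\left(K \right)} = 4 K^{2}$ ($U{\left(K \right)} = 2 K 2 K = 4 K^{2}$)
$-2 + I{\left(-5 \right)} U{\left(1 \right)} = -2 + \left(-5\right)^{2} \cdot 4 \cdot 1^{2} = -2 + 25 \cdot 4 \cdot 1 = -2 + 25 \cdot 4 = -2 + 100 = 98$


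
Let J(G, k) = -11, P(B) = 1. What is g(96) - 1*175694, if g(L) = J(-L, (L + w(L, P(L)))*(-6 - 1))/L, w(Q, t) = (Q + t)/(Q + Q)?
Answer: -16866635/96 ≈ -1.7569e+5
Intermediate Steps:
w(Q, t) = (Q + t)/(2*Q) (w(Q, t) = (Q + t)/((2*Q)) = (Q + t)*(1/(2*Q)) = (Q + t)/(2*Q))
g(L) = -11/L
g(96) - 1*175694 = -11/96 - 1*175694 = -11*1/96 - 175694 = -11/96 - 175694 = -16866635/96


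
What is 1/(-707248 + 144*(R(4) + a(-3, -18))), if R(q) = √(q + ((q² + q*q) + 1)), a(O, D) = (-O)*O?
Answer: -11071/7844278636 - 9*√37/31377114544 ≈ -1.4131e-6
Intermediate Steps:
a(O, D) = -O²
R(q) = √(1 + q + 2*q²) (R(q) = √(q + ((q² + q²) + 1)) = √(q + (2*q² + 1)) = √(q + (1 + 2*q²)) = √(1 + q + 2*q²))
1/(-707248 + 144*(R(4) + a(-3, -18))) = 1/(-707248 + 144*(√(1 + 4 + 2*4²) - 1*(-3)²)) = 1/(-707248 + 144*(√(1 + 4 + 2*16) - 1*9)) = 1/(-707248 + 144*(√(1 + 4 + 32) - 9)) = 1/(-707248 + 144*(√37 - 9)) = 1/(-707248 + 144*(-9 + √37)) = 1/(-707248 + (-1296 + 144*√37)) = 1/(-708544 + 144*√37)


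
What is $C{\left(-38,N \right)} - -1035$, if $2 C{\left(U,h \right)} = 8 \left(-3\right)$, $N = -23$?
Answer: $1023$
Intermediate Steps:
$C{\left(U,h \right)} = -12$ ($C{\left(U,h \right)} = \frac{8 \left(-3\right)}{2} = \frac{1}{2} \left(-24\right) = -12$)
$C{\left(-38,N \right)} - -1035 = -12 - -1035 = -12 + 1035 = 1023$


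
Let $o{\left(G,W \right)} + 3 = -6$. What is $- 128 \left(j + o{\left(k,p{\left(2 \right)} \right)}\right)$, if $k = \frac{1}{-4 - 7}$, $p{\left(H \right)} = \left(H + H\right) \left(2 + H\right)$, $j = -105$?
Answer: $14592$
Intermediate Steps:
$p{\left(H \right)} = 2 H \left(2 + H\right)$
$k = - \frac{1}{11}$ ($k = \frac{1}{-11} = - \frac{1}{11} \approx -0.090909$)
$o{\left(G,W \right)} = -9$ ($o{\left(G,W \right)} = -3 - 6 = -9$)
$- 128 \left(j + o{\left(k,p{\left(2 \right)} \right)}\right) = - 128 \left(-105 - 9\right) = \left(-128\right) \left(-114\right) = 14592$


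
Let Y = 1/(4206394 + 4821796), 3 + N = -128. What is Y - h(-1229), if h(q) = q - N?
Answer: 9912952621/9028190 ≈ 1098.0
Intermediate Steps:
N = -131 (N = -3 - 128 = -131)
h(q) = 131 + q (h(q) = q - 1*(-131) = q + 131 = 131 + q)
Y = 1/9028190 ≈ 1.1076e-7
Y - h(-1229) = 1/9028190 - (131 - 1229) = 1/9028190 - 1*(-1098) = 1/9028190 + 1098 = 9912952621/9028190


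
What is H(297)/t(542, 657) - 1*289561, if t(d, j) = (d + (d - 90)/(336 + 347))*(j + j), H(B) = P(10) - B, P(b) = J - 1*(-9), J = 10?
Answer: -70510757711063/243509166 ≈ -2.8956e+5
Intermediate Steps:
P(b) = 19 (P(b) = 10 - 1*(-9) = 10 + 9 = 19)
H(B) = 19 - B
t(d, j) = 2*j*(-90/683 + 684*d/683) (t(d, j) = (d + (-90 + d)/683)*(2*j) = (d + (-90 + d)*(1/683))*(2*j) = (d + (-90/683 + d/683))*(2*j) = (-90/683 + 684*d/683)*(2*j) = 2*j*(-90/683 + 684*d/683))
H(297)/t(542, 657) - 1*289561 = (19 - 1*297)/(((36/683)*657*(-5 + 38*542))) - 1*289561 = (19 - 297)/(((36/683)*657*(-5 + 20596))) - 289561 = -278/((36/683)*657*20591) - 289561 = -278/487018332/683 - 289561 = -278*683/487018332 - 289561 = -94937/243509166 - 289561 = -70510757711063/243509166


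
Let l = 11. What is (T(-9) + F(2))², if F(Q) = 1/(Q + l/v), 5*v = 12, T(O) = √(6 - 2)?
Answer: 28900/6241 ≈ 4.6307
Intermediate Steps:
T(O) = 2 (T(O) = √4 = 2)
v = 12/5 (v = (⅕)*12 = 12/5 ≈ 2.4000)
F(Q) = 1/(55/12 + Q) (F(Q) = 1/(Q + 11/(12/5)) = 1/(Q + 11*(5/12)) = 1/(Q + 55/12) = 1/(55/12 + Q))
(T(-9) + F(2))² = (2 + 12/(55 + 12*2))² = (2 + 12/(55 + 24))² = (2 + 12/79)² = (170/79)² = 28900/6241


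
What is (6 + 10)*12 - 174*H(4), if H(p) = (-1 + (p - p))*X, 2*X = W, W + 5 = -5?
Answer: -678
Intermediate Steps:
W = -10 (W = -5 - 5 = -10)
X = -5 (X = (½)*(-10) = -5)
H(p) = 5 (H(p) = (-1 + (p - p))*(-5) = (-1 + 0)*(-5) = -1*(-5) = 5)
(6 + 10)*12 - 174*H(4) = (6 + 10)*12 - 174*5 = 16*12 - 870 = 192 - 870 = -678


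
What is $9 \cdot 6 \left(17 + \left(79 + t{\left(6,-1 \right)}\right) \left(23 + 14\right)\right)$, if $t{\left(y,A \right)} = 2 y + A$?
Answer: $180738$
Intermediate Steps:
$t{\left(y,A \right)} = A + 2 y$
$9 \cdot 6 \left(17 + \left(79 + t{\left(6,-1 \right)}\right) \left(23 + 14\right)\right) = 9 \cdot 6 \left(17 + \left(79 + \left(-1 + 2 \cdot 6\right)\right) \left(23 + 14\right)\right) = 54 \left(17 + \left(79 + \left(-1 + 12\right)\right) 37\right) = 54 \left(17 + \left(79 + 11\right) 37\right) = 54 \left(17 + 90 \cdot 37\right) = 54 \left(17 + 3330\right) = 54 \cdot 3347 = 180738$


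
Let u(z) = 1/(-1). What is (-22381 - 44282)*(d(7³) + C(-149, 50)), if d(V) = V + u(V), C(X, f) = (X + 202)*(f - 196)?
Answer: 493039548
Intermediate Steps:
u(z) = -1
C(X, f) = (-196 + f)*(202 + X) (C(X, f) = (202 + X)*(-196 + f) = (-196 + f)*(202 + X))
d(V) = -1 + V (d(V) = V - 1 = -1 + V)
(-22381 - 44282)*(d(7³) + C(-149, 50)) = (-22381 - 44282)*((-1 + 7³) + (-39592 - 196*(-149) + 202*50 - 149*50)) = -66663*((-1 + 343) + (-39592 + 29204 + 10100 - 7450)) = -66663*(342 - 7738) = -66663*(-7396) = 493039548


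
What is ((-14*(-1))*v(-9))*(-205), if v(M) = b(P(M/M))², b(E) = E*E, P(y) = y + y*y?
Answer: -45920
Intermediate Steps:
P(y) = y + y²
b(E) = E²
v(M) = 16 (v(M) = (((M/M)*(1 + M/M))²)² = ((1*(1 + 1))²)² = ((1*2)²)² = (2²)² = 4² = 16)
((-14*(-1))*v(-9))*(-205) = (-14*(-1)*16)*(-205) = (14*16)*(-205) = 224*(-205) = -45920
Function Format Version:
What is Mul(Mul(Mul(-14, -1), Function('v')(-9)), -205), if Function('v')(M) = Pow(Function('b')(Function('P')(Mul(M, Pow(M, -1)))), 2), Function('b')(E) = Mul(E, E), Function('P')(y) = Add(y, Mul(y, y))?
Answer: -45920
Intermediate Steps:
Function('P')(y) = Add(y, Pow(y, 2))
Function('b')(E) = Pow(E, 2)
Function('v')(M) = 16 (Function('v')(M) = Pow(Pow(Mul(Mul(M, Pow(M, -1)), Add(1, Mul(M, Pow(M, -1)))), 2), 2) = Pow(Pow(Mul(1, Add(1, 1)), 2), 2) = Pow(Pow(Mul(1, 2), 2), 2) = Pow(Pow(2, 2), 2) = Pow(4, 2) = 16)
Mul(Mul(Mul(-14, -1), Function('v')(-9)), -205) = Mul(Mul(Mul(-14, -1), 16), -205) = Mul(Mul(14, 16), -205) = Mul(224, -205) = -45920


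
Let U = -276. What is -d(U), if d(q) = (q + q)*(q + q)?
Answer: -304704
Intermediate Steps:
d(q) = 4*q² (d(q) = (2*q)*(2*q) = 4*q²)
-d(U) = -4*(-276)² = -4*76176 = -1*304704 = -304704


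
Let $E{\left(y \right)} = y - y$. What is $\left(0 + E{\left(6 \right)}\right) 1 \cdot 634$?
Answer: $0$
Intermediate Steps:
$E{\left(y \right)} = 0$
$\left(0 + E{\left(6 \right)}\right) 1 \cdot 634 = \left(0 + 0\right) 1 \cdot 634 = 0 \cdot 1 \cdot 634 = 0 \cdot 634 = 0$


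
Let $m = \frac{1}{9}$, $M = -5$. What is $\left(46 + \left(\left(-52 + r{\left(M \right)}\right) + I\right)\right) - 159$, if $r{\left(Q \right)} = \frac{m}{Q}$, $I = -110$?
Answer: $- \frac{12376}{45} \approx -275.02$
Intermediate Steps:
$m = \frac{1}{9} \approx 0.11111$
$r{\left(Q \right)} = \frac{1}{9 Q}$
$\left(46 + \left(\left(-52 + r{\left(M \right)}\right) + I\right)\right) - 159 = \left(46 - \left(162 + \frac{1}{45}\right)\right) - 159 = \left(46 + \left(\left(-52 + \frac{1}{9} \left(- \frac{1}{5}\right)\right) - 110\right)\right) - 159 = \left(46 - \frac{7291}{45}\right) - 159 = - \frac{5221}{45} - 159 = - \frac{12376}{45}$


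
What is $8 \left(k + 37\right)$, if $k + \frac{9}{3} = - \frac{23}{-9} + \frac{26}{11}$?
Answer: $\frac{30824}{99} \approx 311.35$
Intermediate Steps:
$k = \frac{190}{99}$ ($k = -3 + \left(- \frac{23}{-9} + \frac{26}{11}\right) = -3 + \left(\left(-23\right) \left(- \frac{1}{9}\right) + 26 \cdot \frac{1}{11}\right) = -3 + \left(\frac{23}{9} + \frac{26}{11}\right) = -3 + \frac{487}{99} = \frac{190}{99} \approx 1.9192$)
$8 \left(k + 37\right) = 8 \left(\frac{190}{99} + 37\right) = 8 \cdot \frac{3853}{99} = \frac{30824}{99}$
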